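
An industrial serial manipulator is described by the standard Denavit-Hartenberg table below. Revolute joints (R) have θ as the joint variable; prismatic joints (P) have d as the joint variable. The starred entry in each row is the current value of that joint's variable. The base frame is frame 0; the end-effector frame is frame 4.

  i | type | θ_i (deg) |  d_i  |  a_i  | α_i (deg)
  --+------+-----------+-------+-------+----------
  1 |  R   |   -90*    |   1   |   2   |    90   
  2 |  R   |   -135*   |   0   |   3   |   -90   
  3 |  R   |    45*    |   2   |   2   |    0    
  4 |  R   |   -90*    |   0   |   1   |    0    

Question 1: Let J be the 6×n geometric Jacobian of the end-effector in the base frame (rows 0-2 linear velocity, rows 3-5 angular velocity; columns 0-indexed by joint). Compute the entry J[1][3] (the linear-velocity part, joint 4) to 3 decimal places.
0.500

axis z_3 = (-0.0000,-0.7071,-0.7071); lever o_n−o_3 = (-0.7071,0.5000,-0.5000)
cross product → J_v[:, 3] = (0.7071,0.5000,-0.5000)
J_ω[:, 3] = z_3
entry J[1][3] = 0.5000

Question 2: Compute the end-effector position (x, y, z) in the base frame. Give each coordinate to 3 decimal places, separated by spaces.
0.707 0.207 -4.036

after link 1: o_1 = (0.0000, -2.0000, 1.0000)
after link 2: o_2 = (-0.0000, 0.1213, -1.1213)
after link 3: o_3 = (1.4142, -0.2929, -3.5355)
after link 4: o_4 = (0.7071, 0.2071, -4.0355)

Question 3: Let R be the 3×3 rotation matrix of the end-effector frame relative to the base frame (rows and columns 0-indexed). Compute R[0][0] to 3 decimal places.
-0.707

End-effector x-axis (col 0 of R) = (-0.7071,0.5000,-0.5000)
R[0][0] = -0.7071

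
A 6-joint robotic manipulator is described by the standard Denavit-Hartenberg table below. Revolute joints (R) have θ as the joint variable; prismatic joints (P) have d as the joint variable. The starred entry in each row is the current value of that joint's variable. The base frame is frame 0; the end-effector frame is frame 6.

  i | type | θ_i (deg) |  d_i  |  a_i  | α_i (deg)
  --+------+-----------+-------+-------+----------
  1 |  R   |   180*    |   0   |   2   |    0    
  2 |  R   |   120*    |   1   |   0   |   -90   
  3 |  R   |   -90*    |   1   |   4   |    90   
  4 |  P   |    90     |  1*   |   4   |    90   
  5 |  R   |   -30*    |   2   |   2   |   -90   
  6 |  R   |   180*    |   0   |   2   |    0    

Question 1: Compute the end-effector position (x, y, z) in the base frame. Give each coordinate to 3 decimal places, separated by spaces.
1.830 3.366 7.000

after link 1: o_1 = (-2.0000, 0.0000, 0.0000)
after link 2: o_2 = (-2.0000, 0.0000, 1.0000)
after link 3: o_3 = (-1.1340, 0.5000, 5.0000)
after link 4: o_4 = (1.8301, 3.3660, 5.0000)
after link 5: o_5 = (3.8301, 3.3660, 7.0000)
after link 6: o_6 = (1.8301, 3.3660, 7.0000)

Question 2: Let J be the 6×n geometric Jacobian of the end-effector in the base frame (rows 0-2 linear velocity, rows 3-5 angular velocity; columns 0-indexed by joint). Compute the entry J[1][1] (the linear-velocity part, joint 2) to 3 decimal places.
3.830

axis z_1 = (0.0000,0.0000,1.0000); lever o_n−o_1 = (3.8301,3.3660,7.0000)
cross product → J_v[:, 1] = (-3.3660,3.8301,0.0000)
J_ω[:, 1] = z_1
entry J[1][1] = 3.8301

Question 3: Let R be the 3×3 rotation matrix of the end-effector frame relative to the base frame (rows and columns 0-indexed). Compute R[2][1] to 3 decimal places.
End-effector y-axis (col 1 of R) = (-0.0000,-0.0000,1.0000)
R[2][1] = 1.0000

1.000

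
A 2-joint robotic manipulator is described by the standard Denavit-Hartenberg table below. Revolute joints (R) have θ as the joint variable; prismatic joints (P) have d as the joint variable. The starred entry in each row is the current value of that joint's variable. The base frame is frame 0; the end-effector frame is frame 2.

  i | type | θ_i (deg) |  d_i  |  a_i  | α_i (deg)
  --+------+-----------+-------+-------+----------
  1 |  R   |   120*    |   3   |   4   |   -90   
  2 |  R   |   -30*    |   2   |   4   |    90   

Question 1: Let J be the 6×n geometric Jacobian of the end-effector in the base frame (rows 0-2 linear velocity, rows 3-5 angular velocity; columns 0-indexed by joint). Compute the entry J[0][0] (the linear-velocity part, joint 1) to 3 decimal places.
-5.464

axis z_0 = ẑ; lever o_n−o_0 = (-5.4641,5.4641,5.0000)
cross product → J_v[:, 0] = (-5.4641,-5.4641,0.0000)
J_ω[:, 0] = z_0
entry J[0][0] = -5.4641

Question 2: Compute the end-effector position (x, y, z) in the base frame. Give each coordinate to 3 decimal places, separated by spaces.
after link 1: o_1 = (-2.0000, 3.4641, 3.0000)
after link 2: o_2 = (-5.4641, 5.4641, 5.0000)

-5.464 5.464 5.000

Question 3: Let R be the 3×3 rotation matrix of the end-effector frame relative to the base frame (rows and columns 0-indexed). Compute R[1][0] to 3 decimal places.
0.750

End-effector x-axis (col 0 of R) = (-0.4330,0.7500,0.5000)
R[1][0] = 0.7500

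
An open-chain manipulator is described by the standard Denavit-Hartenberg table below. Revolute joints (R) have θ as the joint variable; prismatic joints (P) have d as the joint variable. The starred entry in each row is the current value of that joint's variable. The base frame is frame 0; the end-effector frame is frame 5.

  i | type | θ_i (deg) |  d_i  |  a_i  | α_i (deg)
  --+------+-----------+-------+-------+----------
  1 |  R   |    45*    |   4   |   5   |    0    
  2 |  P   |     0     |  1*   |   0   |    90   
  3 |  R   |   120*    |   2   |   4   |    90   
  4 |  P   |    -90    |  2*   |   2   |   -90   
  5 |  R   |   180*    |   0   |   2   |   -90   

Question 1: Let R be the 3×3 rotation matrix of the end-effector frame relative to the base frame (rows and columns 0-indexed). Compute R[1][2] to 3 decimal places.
0.612

End-effector z-axis (col 2 of R) = (0.6124,0.6124,0.5000)
R[1][2] = 0.6124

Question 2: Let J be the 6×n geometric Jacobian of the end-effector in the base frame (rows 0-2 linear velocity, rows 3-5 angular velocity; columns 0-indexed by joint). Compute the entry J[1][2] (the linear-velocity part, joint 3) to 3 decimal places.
axis z_2 = (0.7071,-0.7071,0.0000); lever o_n−o_2 = (1.2247,-1.6037,4.4641)
cross product → J_v[:, 2] = (-3.1566,-3.1566,-0.2679)
J_ω[:, 2] = z_2
entry J[1][2] = -3.1566

-3.157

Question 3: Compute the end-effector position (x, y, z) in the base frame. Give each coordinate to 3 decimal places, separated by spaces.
after link 1: o_1 = (3.5355, 3.5355, 4.0000)
after link 2: o_2 = (3.5355, 3.5355, 5.0000)
after link 3: o_3 = (3.5355, 0.7071, 8.4641)
after link 4: o_4 = (3.3461, 3.3461, 9.4641)
after link 5: o_5 = (4.7603, 1.9319, 9.4641)

4.760 1.932 9.464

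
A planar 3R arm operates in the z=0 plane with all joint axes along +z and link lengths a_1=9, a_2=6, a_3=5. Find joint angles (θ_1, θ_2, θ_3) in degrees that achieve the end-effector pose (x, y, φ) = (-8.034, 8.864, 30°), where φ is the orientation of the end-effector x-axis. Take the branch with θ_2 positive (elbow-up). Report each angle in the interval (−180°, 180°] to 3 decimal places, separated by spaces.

wrist centre = target − a_3·(cos φ, sin φ) = (-12.3641, 6.3640)
cos θ_2 = (193.3721−9²−6²)/(2·9·6) = 0.7071; θ_2 = 44.9965° (elbow-up)
β = atan2(6.3640,-12.3641) = 152.7644°; ψ = atan2(4.2424,13.2429) = 17.7630°
θ_1 = β − ψ = 135.0015°
θ_3 = φ − θ_1 − θ_2 = -149.9980° (wrapped to (-180°,180°])

135.001 44.997 -149.998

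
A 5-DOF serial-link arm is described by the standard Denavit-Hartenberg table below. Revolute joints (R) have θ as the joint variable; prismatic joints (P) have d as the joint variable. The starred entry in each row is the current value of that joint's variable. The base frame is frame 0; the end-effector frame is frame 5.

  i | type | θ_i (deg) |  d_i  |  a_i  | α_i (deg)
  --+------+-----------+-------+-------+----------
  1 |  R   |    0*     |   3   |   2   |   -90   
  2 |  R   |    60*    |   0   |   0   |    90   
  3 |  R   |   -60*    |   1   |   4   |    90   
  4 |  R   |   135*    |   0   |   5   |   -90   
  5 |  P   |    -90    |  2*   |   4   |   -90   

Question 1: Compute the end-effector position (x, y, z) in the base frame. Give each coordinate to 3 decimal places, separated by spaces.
2.734 -1.177 7.972

after link 1: o_1 = (2.0000, 0.0000, 3.0000)
after link 2: o_2 = (2.0000, 0.0000, 3.0000)
after link 3: o_3 = (3.8660, -3.4641, 1.7679)
after link 4: o_4 = (6.0440, -0.4022, 5.0666)
after link 5: o_5 = (2.7337, -1.1775, 7.9719)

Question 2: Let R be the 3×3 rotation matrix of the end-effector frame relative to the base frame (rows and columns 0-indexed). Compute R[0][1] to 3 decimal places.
End-effector y-axis (col 1 of R) = (0.7891,-0.6124,0.0474)
R[0][1] = 0.7891

0.789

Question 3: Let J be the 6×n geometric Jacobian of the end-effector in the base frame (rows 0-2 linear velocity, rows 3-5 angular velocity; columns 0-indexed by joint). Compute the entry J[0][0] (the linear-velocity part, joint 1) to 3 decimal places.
axis z_0 = ẑ; lever o_n−o_0 = (2.7337,-1.1775,7.9719)
cross product → J_v[:, 0] = (1.1775,2.7337,-0.0000)
J_ω[:, 0] = z_0
entry J[0][0] = 1.1775

1.177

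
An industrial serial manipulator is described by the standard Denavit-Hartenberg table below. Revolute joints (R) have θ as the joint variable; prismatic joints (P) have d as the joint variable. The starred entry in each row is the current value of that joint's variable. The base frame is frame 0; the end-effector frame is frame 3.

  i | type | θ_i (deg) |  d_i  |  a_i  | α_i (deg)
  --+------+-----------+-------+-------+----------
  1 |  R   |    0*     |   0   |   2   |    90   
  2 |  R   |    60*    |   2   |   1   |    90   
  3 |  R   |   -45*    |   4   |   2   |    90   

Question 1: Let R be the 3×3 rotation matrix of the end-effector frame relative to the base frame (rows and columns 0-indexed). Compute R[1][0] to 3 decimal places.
End-effector x-axis (col 0 of R) = (0.3536,0.7071,0.6124)
R[1][0] = 0.7071

0.707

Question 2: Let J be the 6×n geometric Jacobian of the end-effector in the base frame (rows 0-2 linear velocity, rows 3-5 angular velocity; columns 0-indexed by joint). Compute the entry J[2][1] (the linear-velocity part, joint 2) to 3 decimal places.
axis z_1 = (0.0000,-1.0000,0.0000); lever o_n−o_1 = (4.6712,-0.5858,0.0908)
cross product → J_v[:, 1] = (-0.0908,0.0000,4.6712)
J_ω[:, 1] = z_1
entry J[2][1] = 4.6712

4.671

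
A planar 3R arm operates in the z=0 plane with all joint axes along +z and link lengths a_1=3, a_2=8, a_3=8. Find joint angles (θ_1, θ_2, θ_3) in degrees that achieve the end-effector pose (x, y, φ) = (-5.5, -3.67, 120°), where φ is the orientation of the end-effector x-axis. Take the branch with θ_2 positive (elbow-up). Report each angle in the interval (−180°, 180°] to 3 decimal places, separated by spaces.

wrist centre = target − a_3·(cos φ, sin φ) = (-1.5000, -10.5982)
cos θ_2 = (114.5719−3²−8²)/(2·3·8) = 0.8661; θ_2 = 29.9936° (elbow-up)
β = atan2(-10.5982,-1.5000) = -98.0558°; ψ = atan2(3.9992,9.9287) = 21.9394°
θ_1 = β − ψ = -119.9951°
θ_3 = φ − θ_1 − θ_2 = -149.9984° (wrapped to (-180°,180°])

-119.995 29.994 -149.998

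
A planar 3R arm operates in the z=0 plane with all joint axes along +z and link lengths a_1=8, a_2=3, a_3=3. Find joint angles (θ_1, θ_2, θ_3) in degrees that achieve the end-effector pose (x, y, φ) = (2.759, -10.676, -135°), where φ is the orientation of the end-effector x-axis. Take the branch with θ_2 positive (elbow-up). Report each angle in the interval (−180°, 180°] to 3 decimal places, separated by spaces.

wrist centre = target − a_3·(cos φ, sin φ) = (4.8803, -8.5547)
cos θ_2 = (97.0001−8²−3²)/(2·8·3) = 0.5000; θ_2 = 59.9999° (elbow-up)
β = atan2(-8.5547,4.8803) = -60.2959°; ψ = atan2(2.5981,9.5000) = 15.2953°
θ_1 = β − ψ = -75.5912°
θ_3 = φ − θ_1 − θ_2 = -119.4087° (wrapped to (-180°,180°])

-75.591 60.000 -119.409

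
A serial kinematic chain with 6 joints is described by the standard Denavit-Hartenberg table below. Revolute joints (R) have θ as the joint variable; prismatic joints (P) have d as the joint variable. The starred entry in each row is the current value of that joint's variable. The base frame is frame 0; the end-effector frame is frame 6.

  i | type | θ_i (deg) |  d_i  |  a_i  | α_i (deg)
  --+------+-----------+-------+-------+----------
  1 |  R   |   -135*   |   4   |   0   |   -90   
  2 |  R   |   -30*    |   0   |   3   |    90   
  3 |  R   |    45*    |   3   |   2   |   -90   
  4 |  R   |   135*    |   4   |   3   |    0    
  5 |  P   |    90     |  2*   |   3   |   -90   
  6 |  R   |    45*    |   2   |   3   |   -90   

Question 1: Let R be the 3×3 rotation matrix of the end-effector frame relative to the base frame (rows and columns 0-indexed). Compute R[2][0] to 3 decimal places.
End-effector x-axis (col 0 of R) = (-0.5165,0.6907,0.5062)
R[2][0] = 0.5062

0.506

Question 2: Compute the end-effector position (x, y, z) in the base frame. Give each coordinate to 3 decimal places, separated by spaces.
after link 1: o_1 = (0.0000, 0.0000, 4.0000)
after link 2: o_2 = (-1.8371, -1.8371, 5.5000)
after link 3: o_3 = (-0.6425, -2.6425, 8.8052)
after link 4: o_4 = (2.1975, -1.6812, 4.8039)
after link 5: o_5 = (4.6714, 0.9140, 5.1839)
after link 6: o_6 = (3.7168, 2.1665, 8.4273)

3.717 2.167 8.427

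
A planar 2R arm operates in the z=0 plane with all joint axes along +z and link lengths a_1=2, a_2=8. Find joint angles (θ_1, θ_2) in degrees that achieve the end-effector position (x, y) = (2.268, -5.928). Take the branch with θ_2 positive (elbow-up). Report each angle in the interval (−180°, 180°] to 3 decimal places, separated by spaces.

149.991 150.008

cos θ_2 = (40.2850−2²−8²)/(2·2·8) = -0.8661; θ_2 = 150.0078° (elbow-up)
β = atan2(-5.9280,2.2680) = -69.0636°; ψ = atan2(3.9991,-4.9287) = 140.9450°
θ_1 = β − ψ = -210.0086°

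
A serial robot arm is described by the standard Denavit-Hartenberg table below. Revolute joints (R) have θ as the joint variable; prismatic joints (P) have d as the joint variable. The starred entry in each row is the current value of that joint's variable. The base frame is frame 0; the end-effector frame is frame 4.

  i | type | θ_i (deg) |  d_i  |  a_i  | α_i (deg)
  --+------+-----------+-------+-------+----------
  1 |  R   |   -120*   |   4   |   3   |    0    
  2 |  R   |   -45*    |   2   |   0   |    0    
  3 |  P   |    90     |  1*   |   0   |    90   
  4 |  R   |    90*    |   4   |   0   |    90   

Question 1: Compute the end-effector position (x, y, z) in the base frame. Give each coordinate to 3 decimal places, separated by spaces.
-5.364 -3.633 7.000

after link 1: o_1 = (-1.5000, -2.5981, 4.0000)
after link 2: o_2 = (-1.5000, -2.5981, 6.0000)
after link 3: o_3 = (-1.5000, -2.5981, 7.0000)
after link 4: o_4 = (-5.3637, -3.6334, 7.0000)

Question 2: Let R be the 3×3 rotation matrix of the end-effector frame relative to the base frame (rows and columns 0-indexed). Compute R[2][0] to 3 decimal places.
End-effector x-axis (col 0 of R) = (0.0000,-0.0000,1.0000)
R[2][0] = 1.0000

1.000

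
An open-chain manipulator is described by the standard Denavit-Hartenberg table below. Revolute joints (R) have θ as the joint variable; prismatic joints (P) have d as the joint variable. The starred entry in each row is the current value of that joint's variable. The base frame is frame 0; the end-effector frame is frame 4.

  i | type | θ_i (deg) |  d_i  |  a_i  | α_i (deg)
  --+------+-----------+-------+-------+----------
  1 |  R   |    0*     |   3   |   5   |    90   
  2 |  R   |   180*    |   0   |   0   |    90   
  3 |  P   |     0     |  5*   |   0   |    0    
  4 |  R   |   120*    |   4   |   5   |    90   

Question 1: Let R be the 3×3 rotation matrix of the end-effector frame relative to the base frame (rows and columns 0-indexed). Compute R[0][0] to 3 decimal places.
End-effector x-axis (col 0 of R) = (0.5000,-0.8660,-0.0000)
R[0][0] = 0.5000

0.500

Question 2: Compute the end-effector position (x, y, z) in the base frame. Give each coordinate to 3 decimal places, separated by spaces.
7.500 -4.330 12.000

after link 1: o_1 = (5.0000, 0.0000, 3.0000)
after link 2: o_2 = (5.0000, 0.0000, 3.0000)
after link 3: o_3 = (5.0000, 0.0000, 8.0000)
after link 4: o_4 = (7.5000, -4.3301, 12.0000)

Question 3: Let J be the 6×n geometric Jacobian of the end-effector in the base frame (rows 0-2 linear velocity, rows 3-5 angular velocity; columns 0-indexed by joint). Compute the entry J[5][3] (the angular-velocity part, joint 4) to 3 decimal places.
axis z_3 = (0.0000,0.0000,1.0000); lever o_n−o_3 = (2.5000,-4.3301,4.0000)
cross product → J_v[:, 3] = (4.3301,2.5000,-0.0000)
J_ω[:, 3] = z_3
entry J[5][3] = 1.0000

1.000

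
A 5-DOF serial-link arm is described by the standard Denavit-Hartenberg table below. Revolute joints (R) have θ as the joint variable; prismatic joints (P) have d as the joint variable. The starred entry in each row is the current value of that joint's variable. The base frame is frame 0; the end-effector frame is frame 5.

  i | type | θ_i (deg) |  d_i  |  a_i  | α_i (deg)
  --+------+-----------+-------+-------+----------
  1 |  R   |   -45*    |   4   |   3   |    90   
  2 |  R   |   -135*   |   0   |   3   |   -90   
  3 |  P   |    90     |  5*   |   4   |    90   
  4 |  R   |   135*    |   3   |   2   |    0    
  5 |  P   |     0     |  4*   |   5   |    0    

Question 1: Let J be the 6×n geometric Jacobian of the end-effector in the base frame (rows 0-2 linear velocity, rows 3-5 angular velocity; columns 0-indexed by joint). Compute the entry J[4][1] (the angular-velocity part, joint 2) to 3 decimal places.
axis z_1 = (-0.7071,-0.7071,0.0000); lever o_n−o_1 = (-0.6967,-0.6464,-14.1066)
cross product → J_v[:, 1] = (9.9749,-9.9749,-0.0355)
J_ω[:, 1] = z_1
entry J[4][1] = -0.7071

-0.707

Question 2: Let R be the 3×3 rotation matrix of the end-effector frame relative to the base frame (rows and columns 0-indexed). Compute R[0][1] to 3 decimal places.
End-effector y-axis (col 1 of R) = (-0.8536,-0.1464,0.5000)
R[0][1] = -0.8536

-0.854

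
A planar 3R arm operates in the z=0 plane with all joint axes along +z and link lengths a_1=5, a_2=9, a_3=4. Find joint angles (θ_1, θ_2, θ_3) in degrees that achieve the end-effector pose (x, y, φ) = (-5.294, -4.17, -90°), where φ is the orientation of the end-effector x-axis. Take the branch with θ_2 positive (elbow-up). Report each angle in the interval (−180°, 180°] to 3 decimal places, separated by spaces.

wrist centre = target − a_3·(cos φ, sin φ) = (-5.2940, -0.1700)
cos θ_2 = (28.0553−5²−9²)/(2·5·9) = -0.8661; θ_2 = 150.0030° (elbow-up)
β = atan2(-0.1700,-5.2940) = -178.1608°; ψ = atan2(4.4996,-2.7945) = 121.8423°
θ_1 = β − ψ = -300.0031°
θ_3 = φ − θ_1 − θ_2 = 60.0001° (wrapped to (-180°,180°])

59.997 150.003 60.000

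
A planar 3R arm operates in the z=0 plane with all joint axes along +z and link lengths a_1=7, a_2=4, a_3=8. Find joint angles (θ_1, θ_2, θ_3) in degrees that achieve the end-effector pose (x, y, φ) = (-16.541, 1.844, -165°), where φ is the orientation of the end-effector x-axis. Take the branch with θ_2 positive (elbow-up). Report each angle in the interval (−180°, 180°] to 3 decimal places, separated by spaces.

135.001 59.996 0.003

wrist centre = target − a_3·(cos φ, sin φ) = (-8.8136, 3.9146)
cos θ_2 = (93.0031−7²−4²)/(2·7·4) = 0.5001; θ_2 = 59.9963° (elbow-up)
β = atan2(3.9146,-8.8136) = 156.0516°; ψ = atan2(3.4640,9.0002) = 21.0505°
θ_1 = β − ψ = 135.0011°
θ_3 = φ − θ_1 − θ_2 = 0.0026° (wrapped to (-180°,180°])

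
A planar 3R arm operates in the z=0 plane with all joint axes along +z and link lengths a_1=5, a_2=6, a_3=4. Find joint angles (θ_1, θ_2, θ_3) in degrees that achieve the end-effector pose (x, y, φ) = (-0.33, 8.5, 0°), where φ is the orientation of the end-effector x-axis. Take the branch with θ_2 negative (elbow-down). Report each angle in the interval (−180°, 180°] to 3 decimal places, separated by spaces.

150.000 -60.001 -89.999

wrist centre = target − a_3·(cos φ, sin φ) = (-4.3300, 8.5000)
cos θ_2 = (90.9989−5²−6²)/(2·5·6) = 0.5000; θ_2 = -60.0012° (elbow-down)
β = atan2(8.5000,-4.3300) = 116.9948°; ψ = atan2(-5.1962,7.9999) = -33.0052°
θ_1 = β − ψ = 150.0000°
θ_3 = φ − θ_1 − θ_2 = -89.9988° (wrapped to (-180°,180°])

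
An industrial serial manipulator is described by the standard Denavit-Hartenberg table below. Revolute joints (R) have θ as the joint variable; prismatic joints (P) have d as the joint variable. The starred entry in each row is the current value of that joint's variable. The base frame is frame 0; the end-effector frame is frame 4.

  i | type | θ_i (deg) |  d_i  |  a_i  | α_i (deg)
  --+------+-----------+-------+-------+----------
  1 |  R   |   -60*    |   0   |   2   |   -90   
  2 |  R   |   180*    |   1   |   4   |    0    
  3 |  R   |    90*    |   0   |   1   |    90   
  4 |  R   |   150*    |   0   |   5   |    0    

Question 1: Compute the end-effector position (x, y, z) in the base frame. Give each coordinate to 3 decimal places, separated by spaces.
2.031 3.482 -3.330

after link 1: o_1 = (1.0000, -1.7321, 0.0000)
after link 2: o_2 = (-0.1340, 2.2321, -0.0000)
after link 3: o_3 = (-0.1340, 2.2321, 1.0000)
after link 4: o_4 = (2.0311, 3.4821, -3.3301)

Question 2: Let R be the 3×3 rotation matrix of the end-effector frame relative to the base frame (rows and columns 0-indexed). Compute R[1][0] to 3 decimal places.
0.250

End-effector x-axis (col 0 of R) = (0.4330,0.2500,-0.8660)
R[1][0] = 0.2500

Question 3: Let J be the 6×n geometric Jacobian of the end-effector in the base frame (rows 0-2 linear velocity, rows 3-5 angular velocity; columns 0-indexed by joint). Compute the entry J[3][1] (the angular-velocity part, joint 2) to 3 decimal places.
axis z_1 = (0.8660,0.5000,0.0000); lever o_n−o_1 = (1.0311,5.2141,-3.3301)
cross product → J_v[:, 1] = (-1.6651,2.8840,4.0000)
J_ω[:, 1] = z_1
entry J[3][1] = 0.8660

0.866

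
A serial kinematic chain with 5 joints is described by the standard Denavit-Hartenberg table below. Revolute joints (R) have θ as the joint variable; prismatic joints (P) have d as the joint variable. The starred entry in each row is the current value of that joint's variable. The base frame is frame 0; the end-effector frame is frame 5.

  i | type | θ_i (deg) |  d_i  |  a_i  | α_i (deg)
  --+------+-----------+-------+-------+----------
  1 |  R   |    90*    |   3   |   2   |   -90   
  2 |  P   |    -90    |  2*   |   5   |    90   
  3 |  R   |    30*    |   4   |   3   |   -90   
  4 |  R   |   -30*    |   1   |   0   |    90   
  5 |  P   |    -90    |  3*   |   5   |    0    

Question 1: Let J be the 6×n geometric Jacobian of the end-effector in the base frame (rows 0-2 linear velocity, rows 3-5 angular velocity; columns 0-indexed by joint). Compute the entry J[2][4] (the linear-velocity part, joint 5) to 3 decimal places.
prismatic axis z_4 = (0.2500,-0.8660,-0.4330)
J_v[:, 4] = z_4; J_ω[:, 4] = (0,0,0)
entry J[2][4] = -0.4330

-0.433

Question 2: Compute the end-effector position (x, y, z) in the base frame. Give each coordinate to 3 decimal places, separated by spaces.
after link 1: o_1 = (0.0000, 2.0000, 3.0000)
after link 2: o_2 = (-2.0000, 2.0000, 8.0000)
after link 3: o_3 = (-3.5000, -2.0000, 10.5981)
after link 4: o_4 = (-4.3660, -2.0000, 10.0981)
after link 5: o_5 = (0.7141, -4.5981, 11.2990)

0.714 -4.598 11.299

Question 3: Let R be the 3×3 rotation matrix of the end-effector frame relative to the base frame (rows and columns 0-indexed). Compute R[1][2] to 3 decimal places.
End-effector z-axis (col 2 of R) = (0.2500,-0.8660,-0.4330)
R[1][2] = -0.8660

-0.866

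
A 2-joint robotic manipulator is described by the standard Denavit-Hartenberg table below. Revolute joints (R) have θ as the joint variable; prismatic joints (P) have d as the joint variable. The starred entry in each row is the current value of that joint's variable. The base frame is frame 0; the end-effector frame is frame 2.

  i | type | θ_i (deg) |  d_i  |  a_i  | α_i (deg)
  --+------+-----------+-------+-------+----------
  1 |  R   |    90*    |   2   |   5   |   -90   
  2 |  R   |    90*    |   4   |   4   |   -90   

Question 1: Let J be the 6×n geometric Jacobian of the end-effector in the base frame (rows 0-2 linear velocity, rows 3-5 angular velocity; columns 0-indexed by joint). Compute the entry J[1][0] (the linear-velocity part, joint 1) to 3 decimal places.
axis z_0 = ẑ; lever o_n−o_0 = (-4.0000,5.0000,-2.0000)
cross product → J_v[:, 0] = (-5.0000,-4.0000,0.0000)
J_ω[:, 0] = z_0
entry J[1][0] = -4.0000

-4.000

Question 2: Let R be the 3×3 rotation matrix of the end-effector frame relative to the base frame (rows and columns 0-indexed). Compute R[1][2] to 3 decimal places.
-1.000

End-effector z-axis (col 2 of R) = (-0.0000,-1.0000,-0.0000)
R[1][2] = -1.0000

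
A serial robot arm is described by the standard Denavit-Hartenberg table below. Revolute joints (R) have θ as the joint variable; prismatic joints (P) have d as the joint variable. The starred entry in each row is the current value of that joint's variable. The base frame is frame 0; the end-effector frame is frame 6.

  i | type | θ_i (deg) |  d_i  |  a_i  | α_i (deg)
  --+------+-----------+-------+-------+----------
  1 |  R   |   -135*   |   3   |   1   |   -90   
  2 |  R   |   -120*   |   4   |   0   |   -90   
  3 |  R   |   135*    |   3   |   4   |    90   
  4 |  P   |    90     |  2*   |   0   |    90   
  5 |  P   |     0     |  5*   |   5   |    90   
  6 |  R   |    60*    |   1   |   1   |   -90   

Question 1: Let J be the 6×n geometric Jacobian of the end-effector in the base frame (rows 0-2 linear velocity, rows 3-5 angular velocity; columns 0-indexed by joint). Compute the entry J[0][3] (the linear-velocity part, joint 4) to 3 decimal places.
prismatic axis z_3 = (-0.2500,0.7500,0.6124)
J_v[:, 3] = z_3; J_ω[:, 3] = (0,0,0)
entry J[0][3] = -0.2500

-0.250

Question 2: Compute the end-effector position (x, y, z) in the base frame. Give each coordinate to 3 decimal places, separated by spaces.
-10.733 -5.524 1.821

after link 1: o_1 = (-0.7071, -0.7071, 3.0000)
after link 2: o_2 = (2.1213, -3.5355, 3.0000)
after link 3: o_3 = (-2.7158, -4.3727, 2.0505)
after link 4: o_4 = (-3.2158, -2.8727, 3.2753)
after link 5: o_5 = (-10.0277, -4.6845, 2.7134)
after link 6: o_6 = (-10.7334, -5.5242, 1.8207)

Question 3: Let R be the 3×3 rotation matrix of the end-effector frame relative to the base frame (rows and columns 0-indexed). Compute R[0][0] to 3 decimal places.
-0.956

End-effector x-axis (col 0 of R) = (-0.9557,-0.0897,-0.2803)
R[0][0] = -0.9557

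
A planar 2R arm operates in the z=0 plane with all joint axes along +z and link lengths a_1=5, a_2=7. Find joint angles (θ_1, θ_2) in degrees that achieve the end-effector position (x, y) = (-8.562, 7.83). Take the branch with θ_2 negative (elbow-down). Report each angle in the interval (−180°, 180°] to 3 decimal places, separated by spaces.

cos θ_2 = (134.6167−5²−7²)/(2·5·7) = 0.8660; θ_2 = -30.0082° (elbow-down)
β = atan2(7.8300,-8.5620) = 137.5569°; ψ = atan2(-3.5009,11.0617) = -17.5619°
θ_1 = β − ψ = 155.1188°

155.119 -30.008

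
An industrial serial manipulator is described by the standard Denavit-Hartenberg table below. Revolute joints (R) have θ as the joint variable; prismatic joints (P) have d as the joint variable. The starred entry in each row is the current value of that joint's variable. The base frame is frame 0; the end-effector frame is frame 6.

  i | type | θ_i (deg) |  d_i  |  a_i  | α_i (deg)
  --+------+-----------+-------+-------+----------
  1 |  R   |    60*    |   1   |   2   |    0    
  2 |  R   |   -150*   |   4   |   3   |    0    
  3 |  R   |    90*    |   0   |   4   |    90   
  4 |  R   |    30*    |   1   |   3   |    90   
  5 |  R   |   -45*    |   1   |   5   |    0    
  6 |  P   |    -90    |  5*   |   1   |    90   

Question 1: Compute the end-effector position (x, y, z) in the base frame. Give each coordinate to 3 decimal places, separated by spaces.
after link 1: o_1 = (1.0000, 1.7321, 1.0000)
after link 2: o_2 = (1.0000, -1.2679, 5.0000)
after link 3: o_3 = (5.0000, -1.2679, 5.0000)
after link 4: o_4 = (7.5981, -2.2679, 6.5000)
after link 5: o_5 = (11.1599, 1.2676, 7.4017)
after link 6: o_6 = (13.0476, 1.9747, 2.7181)

13.048 1.975 2.718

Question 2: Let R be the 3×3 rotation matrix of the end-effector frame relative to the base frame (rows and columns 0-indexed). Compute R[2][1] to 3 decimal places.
End-effector y-axis (col 1 of R) = (0.5000,-0.0000,-0.8660)
R[2][1] = -0.8660

-0.866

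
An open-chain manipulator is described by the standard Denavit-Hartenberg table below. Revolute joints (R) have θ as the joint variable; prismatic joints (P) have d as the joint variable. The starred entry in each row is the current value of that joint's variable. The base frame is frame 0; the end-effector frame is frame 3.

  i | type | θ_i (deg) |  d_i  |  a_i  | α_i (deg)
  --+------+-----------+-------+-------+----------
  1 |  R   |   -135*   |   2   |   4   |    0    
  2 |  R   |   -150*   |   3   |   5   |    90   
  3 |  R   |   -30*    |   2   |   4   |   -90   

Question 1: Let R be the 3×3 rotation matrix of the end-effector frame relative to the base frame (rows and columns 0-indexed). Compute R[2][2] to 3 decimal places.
0.866

End-effector z-axis (col 2 of R) = (0.1294,0.4830,0.8660)
R[2][2] = 0.8660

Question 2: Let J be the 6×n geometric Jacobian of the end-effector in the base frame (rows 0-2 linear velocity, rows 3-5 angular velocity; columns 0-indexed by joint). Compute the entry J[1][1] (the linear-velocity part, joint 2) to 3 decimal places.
4.123

axis z_1 = (0.0000,0.0000,1.0000); lever o_n−o_1 = (4.1225,7.6581,1.0000)
cross product → J_v[:, 1] = (-7.6581,4.1225,0.0000)
J_ω[:, 1] = z_1
entry J[1][1] = 4.1225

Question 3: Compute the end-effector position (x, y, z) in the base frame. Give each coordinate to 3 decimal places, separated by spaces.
after link 1: o_1 = (-2.8284, -2.8284, 2.0000)
after link 2: o_2 = (-1.5343, 2.0012, 5.0000)
after link 3: o_3 = (1.2941, 4.8296, 3.0000)

1.294 4.830 3.000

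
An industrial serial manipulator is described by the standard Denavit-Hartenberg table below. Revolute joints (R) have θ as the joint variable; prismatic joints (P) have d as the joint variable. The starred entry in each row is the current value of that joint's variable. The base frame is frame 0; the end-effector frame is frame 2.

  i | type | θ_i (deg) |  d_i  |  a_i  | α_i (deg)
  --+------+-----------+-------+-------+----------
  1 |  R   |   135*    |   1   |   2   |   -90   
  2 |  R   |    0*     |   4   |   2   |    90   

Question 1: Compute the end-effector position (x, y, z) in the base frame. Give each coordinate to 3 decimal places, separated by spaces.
-5.657 0.000 1.000

after link 1: o_1 = (-1.4142, 1.4142, 1.0000)
after link 2: o_2 = (-5.6569, 0.0000, 1.0000)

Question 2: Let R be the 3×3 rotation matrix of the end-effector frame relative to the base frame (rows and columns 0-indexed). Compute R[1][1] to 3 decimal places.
End-effector y-axis (col 1 of R) = (-0.7071,-0.7071,0.0000)
R[1][1] = -0.7071

-0.707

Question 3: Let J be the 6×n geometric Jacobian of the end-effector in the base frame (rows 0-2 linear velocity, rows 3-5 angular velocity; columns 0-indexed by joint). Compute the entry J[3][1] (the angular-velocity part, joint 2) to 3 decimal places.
axis z_1 = (-0.7071,-0.7071,0.0000); lever o_n−o_1 = (-4.2426,-1.4142,0.0000)
cross product → J_v[:, 1] = (-0.0000,-0.0000,-2.0000)
J_ω[:, 1] = z_1
entry J[3][1] = -0.7071

-0.707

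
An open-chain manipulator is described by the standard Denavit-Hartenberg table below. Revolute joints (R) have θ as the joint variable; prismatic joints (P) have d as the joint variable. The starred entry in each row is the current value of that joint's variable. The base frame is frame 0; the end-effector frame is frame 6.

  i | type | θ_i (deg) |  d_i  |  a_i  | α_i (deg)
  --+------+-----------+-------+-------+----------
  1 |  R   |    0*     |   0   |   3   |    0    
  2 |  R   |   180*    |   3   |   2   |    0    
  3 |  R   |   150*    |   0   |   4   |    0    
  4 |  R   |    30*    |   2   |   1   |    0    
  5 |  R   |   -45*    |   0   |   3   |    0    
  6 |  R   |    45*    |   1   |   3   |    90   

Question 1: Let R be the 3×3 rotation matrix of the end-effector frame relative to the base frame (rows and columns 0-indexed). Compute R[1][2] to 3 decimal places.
End-effector z-axis (col 2 of R) = (-0.0000,-1.0000,0.0000)
R[1][2] = -1.0000

-1.000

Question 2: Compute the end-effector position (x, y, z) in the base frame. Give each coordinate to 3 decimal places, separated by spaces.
after link 1: o_1 = (3.0000, 0.0000, 0.0000)
after link 2: o_2 = (1.0000, 0.0000, 3.0000)
after link 3: o_3 = (4.4641, -2.0000, 3.0000)
after link 4: o_4 = (5.4641, -2.0000, 5.0000)
after link 5: o_5 = (7.5854, -4.1213, 5.0000)
after link 6: o_6 = (10.5854, -4.1213, 6.0000)

10.585 -4.121 6.000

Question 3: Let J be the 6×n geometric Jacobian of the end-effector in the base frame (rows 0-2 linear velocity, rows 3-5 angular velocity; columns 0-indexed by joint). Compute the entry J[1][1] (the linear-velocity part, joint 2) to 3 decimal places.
7.585

axis z_1 = (0.0000,0.0000,1.0000); lever o_n−o_1 = (7.5854,-4.1213,6.0000)
cross product → J_v[:, 1] = (4.1213,7.5854,-0.0000)
J_ω[:, 1] = z_1
entry J[1][1] = 7.5854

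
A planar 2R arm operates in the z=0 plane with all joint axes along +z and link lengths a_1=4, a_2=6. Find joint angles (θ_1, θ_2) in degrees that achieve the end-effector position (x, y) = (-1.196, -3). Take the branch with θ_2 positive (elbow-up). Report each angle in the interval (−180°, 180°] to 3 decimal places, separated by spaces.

136.525 150.001

cos θ_2 = (10.4304−4²−6²)/(2·4·6) = -0.8660; θ_2 = 150.0009° (elbow-up)
β = atan2(-3.0000,-1.1960) = -111.7355°; ψ = atan2(2.9999,-1.1962) = 111.7393°
θ_1 = β − ψ = -223.4748°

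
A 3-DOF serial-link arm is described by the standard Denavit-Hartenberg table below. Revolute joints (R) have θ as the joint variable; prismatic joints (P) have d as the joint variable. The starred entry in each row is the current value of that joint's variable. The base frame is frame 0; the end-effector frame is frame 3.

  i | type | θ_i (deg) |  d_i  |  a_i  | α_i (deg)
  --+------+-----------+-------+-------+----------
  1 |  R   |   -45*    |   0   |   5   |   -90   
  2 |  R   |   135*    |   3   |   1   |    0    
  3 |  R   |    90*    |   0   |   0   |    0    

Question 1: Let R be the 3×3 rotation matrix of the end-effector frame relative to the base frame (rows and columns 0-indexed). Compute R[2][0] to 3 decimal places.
0.707

End-effector x-axis (col 0 of R) = (-0.5000,0.5000,0.7071)
R[2][0] = 0.7071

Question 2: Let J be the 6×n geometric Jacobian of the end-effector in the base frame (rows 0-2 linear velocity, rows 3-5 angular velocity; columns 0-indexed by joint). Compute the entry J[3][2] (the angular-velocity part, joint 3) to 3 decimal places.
0.707

axis z_2 = (0.7071,0.7071,0.0000); lever o_n−o_2 = (0.0000,0.0000,0.0000)
cross product → J_v[:, 2] = (0.0000,0.0000,0.0000)
J_ω[:, 2] = z_2
entry J[3][2] = 0.7071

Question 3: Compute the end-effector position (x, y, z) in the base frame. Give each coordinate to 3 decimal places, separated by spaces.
5.157 -0.914 -0.707

after link 1: o_1 = (3.5355, -3.5355, 0.0000)
after link 2: o_2 = (5.1569, -0.9142, -0.7071)
after link 3: o_3 = (5.1569, -0.9142, -0.7071)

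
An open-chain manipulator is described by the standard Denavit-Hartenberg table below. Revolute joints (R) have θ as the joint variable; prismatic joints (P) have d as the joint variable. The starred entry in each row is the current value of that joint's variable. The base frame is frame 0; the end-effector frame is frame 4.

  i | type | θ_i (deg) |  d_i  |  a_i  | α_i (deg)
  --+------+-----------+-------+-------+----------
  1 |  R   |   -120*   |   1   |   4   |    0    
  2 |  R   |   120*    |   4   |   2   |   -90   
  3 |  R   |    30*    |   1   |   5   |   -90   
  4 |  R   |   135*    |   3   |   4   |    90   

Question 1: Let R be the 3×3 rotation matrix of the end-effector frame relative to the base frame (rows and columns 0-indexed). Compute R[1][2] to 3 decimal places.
End-effector z-axis (col 2 of R) = (0.6124,-0.7071,-0.3536)
R[1][2] = -0.7071

-0.707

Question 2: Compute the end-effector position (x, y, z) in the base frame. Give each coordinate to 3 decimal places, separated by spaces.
0.381 -5.293 1.316

after link 1: o_1 = (-2.0000, -3.4641, 1.0000)
after link 2: o_2 = (0.0000, -3.4641, 5.0000)
after link 3: o_3 = (4.3301, -2.4641, 2.5000)
after link 4: o_4 = (0.3806, -5.2925, 1.3161)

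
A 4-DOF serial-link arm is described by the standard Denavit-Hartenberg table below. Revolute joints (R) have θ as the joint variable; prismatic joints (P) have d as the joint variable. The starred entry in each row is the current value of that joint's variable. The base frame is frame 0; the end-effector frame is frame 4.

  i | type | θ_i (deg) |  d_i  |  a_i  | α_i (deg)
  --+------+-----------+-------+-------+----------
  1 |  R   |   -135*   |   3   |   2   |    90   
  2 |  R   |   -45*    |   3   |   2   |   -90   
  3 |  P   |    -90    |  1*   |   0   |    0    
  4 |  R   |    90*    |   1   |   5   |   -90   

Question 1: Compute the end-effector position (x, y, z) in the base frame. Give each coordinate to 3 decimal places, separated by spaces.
after link 1: o_1 = (-1.4142, -1.4142, 3.0000)
after link 2: o_2 = (-4.5355, -0.2929, 1.5858)
after link 3: o_3 = (-5.0355, -0.7929, 2.2929)
after link 4: o_4 = (-8.0355, -3.7929, -0.5355)

-8.036 -3.793 -0.536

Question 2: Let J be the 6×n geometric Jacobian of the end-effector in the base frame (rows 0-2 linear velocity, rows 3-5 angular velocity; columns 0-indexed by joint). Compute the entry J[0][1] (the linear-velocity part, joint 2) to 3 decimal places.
axis z_1 = (-0.7071,0.7071,0.0000); lever o_n−o_1 = (-6.6213,-2.3787,-3.5355)
cross product → J_v[:, 1] = (-2.5000,-2.5000,6.3640)
J_ω[:, 1] = z_1
entry J[0][1] = -2.5000

-2.500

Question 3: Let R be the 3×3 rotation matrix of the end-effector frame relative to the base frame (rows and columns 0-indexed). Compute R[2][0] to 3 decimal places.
End-effector x-axis (col 0 of R) = (-0.5000,-0.5000,-0.7071)
R[2][0] = -0.7071

-0.707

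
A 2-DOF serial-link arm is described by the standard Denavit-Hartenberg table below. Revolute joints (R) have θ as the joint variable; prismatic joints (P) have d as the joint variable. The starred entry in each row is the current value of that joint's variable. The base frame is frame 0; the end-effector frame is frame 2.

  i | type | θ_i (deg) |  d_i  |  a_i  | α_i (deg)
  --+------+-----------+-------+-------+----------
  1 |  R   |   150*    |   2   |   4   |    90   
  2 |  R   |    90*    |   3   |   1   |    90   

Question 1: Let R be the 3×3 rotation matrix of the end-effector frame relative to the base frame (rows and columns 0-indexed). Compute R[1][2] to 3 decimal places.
End-effector z-axis (col 2 of R) = (-0.8660,0.5000,-0.0000)
R[1][2] = 0.5000

0.500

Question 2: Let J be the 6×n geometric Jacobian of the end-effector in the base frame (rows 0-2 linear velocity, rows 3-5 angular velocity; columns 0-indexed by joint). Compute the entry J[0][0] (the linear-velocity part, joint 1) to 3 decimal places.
axis z_0 = ẑ; lever o_n−o_0 = (-1.9641,4.5981,3.0000)
cross product → J_v[:, 0] = (-4.5981,-1.9641,0.0000)
J_ω[:, 0] = z_0
entry J[0][0] = -4.5981

-4.598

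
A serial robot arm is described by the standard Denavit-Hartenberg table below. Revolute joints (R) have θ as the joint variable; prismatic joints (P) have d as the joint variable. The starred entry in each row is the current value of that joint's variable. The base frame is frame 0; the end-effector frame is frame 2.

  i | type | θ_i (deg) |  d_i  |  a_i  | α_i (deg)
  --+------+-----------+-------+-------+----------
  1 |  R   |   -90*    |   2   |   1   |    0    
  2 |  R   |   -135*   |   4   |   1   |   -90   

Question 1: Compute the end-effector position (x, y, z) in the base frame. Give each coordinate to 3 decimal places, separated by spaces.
-0.707 -0.293 6.000

after link 1: o_1 = (0.0000, -1.0000, 2.0000)
after link 2: o_2 = (-0.7071, -0.2929, 6.0000)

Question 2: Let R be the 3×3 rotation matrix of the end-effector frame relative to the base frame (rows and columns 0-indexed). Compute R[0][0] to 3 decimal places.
End-effector x-axis (col 0 of R) = (-0.7071,0.7071,0.0000)
R[0][0] = -0.7071

-0.707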